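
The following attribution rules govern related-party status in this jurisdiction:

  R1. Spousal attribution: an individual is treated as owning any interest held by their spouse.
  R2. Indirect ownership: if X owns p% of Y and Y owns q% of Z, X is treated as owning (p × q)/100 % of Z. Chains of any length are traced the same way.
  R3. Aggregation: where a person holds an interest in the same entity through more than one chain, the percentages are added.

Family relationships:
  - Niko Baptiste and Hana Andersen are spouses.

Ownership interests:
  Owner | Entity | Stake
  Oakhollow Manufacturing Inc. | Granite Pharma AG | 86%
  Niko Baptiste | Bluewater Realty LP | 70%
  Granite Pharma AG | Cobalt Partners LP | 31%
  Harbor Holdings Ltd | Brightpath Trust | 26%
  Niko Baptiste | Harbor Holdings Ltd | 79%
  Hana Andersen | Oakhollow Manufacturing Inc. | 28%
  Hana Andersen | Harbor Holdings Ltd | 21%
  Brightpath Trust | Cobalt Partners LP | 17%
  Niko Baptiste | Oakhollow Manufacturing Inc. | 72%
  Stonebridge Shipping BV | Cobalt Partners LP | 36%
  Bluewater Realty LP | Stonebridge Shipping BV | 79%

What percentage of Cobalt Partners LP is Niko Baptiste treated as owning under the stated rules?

By spousal attribution (R1), Niko Baptiste is treated as also owning Hana Andersen's interest in Oakhollow Manufacturing Inc, giving 72% + 28% = 100%.
By spousal attribution (R1), Niko Baptiste is treated as also owning Hana Andersen's interest in Harbor Holdings Ltd, giving 79% + 21% = 100%.
Chain via Oakhollow Manufacturing Inc. → Granite Pharma AG (R2): 100% × 86% × 31% = 26.66% of Cobalt Partners LP.
Chain via Bluewater Realty LP → Stonebridge Shipping BV (R2): 70% × 79% × 36% = 19.908% of Cobalt Partners LP.
Chain via Harbor Holdings Ltd → Brightpath Trust (R2): 100% × 26% × 17% = 4.42% of Cobalt Partners LP.
Aggregating (R3): 26.66% + 19.908% + 4.42% = 50.988%.

50.988%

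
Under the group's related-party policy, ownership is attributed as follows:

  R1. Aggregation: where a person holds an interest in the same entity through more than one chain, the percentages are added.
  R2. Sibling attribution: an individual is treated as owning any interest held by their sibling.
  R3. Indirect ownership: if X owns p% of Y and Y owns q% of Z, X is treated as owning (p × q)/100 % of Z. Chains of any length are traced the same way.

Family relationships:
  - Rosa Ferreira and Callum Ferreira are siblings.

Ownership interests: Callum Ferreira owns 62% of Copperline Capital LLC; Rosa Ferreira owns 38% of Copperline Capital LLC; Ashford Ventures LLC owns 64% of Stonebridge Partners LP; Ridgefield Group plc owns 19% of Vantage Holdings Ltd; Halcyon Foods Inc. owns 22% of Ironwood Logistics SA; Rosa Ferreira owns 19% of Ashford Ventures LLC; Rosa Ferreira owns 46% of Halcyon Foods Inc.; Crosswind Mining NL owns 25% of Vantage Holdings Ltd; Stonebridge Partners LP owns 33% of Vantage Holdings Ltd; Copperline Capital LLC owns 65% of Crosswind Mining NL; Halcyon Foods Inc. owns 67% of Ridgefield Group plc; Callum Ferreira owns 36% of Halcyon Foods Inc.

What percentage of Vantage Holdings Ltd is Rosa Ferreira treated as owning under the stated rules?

30.7014%

By sibling attribution (R2), Rosa Ferreira is treated as also owning Callum Ferreira's interest in Copperline Capital LLC, giving 38% + 62% = 100%.
By sibling attribution (R2), Rosa Ferreira is treated as also owning Callum Ferreira's interest in Halcyon Foods Inc, giving 46% + 36% = 82%.
Chain via Copperline Capital LLC → Crosswind Mining NL (R3): 100% × 65% × 25% = 16.25% of Vantage Holdings Ltd.
Chain via Ashford Ventures LLC → Stonebridge Partners LP (R3): 19% × 64% × 33% = 4.0128% of Vantage Holdings Ltd.
Chain via Halcyon Foods Inc. → Ridgefield Group plc (R3): 82% × 67% × 19% = 10.4386% of Vantage Holdings Ltd.
Aggregating (R1): 16.25% + 4.0128% + 10.4386% = 30.7014%.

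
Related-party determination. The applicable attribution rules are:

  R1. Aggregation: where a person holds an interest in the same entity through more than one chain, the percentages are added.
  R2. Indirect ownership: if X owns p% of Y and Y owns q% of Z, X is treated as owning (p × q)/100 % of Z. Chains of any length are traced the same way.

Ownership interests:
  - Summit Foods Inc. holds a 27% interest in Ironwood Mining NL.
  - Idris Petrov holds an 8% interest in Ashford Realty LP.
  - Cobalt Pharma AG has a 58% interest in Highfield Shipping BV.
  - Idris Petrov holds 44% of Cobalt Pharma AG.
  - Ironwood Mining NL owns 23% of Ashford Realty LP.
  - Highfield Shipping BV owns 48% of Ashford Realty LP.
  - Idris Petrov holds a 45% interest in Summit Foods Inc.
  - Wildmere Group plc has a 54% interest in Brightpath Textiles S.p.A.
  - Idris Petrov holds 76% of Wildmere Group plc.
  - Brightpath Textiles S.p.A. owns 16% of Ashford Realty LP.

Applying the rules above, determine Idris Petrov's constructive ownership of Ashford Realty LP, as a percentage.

Chain via Cobalt Pharma AG → Highfield Shipping BV (R2): 44% × 58% × 48% = 12.2496% of Ashford Realty LP.
Chain via Wildmere Group plc → Brightpath Textiles S.p.A. (R2): 76% × 54% × 16% = 6.5664% of Ashford Realty LP.
Chain via Summit Foods Inc. → Ironwood Mining NL (R2): 45% × 27% × 23% = 2.7945% of Ashford Realty LP.
Direct interest in Ashford Realty LP: 8%.
Aggregating (R1): 12.2496% + 6.5664% + 2.7945% + 8% = 29.6105%.

29.6105%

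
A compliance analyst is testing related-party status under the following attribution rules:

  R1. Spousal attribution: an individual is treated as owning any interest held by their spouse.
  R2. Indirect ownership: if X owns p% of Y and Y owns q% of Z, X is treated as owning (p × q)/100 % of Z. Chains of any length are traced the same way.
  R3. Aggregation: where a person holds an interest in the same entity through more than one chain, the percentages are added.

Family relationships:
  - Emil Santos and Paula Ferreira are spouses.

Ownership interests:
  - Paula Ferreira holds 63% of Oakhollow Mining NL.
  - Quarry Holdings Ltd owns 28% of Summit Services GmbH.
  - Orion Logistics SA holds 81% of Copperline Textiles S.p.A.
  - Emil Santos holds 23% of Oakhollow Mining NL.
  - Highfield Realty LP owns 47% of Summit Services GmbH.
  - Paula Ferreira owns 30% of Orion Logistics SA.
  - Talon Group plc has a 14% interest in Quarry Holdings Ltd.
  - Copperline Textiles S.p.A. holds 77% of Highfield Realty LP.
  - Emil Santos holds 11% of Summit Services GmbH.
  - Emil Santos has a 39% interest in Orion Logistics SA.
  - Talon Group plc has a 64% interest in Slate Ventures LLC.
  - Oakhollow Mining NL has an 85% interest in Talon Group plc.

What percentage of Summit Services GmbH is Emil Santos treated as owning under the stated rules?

By spousal attribution (R1), Emil Santos is treated as also owning Paula Ferreira's interest in Orion Logistics SA, giving 39% + 30% = 69%.
By spousal attribution (R1), Emil Santos is treated as also owning Paula Ferreira's interest in Oakhollow Mining NL, giving 23% + 63% = 86%.
Chain via Orion Logistics SA → Copperline Textiles S.p.A. → Highfield Realty LP (R2): 69% × 81% × 77% × 47% = 20.226591% of Summit Services GmbH.
Chain via Oakhollow Mining NL → Talon Group plc → Quarry Holdings Ltd (R2): 86% × 85% × 14% × 28% = 2.86552% of Summit Services GmbH.
Direct interest in Summit Services GmbH: 11%.
Aggregating (R3): 20.226591% + 2.86552% + 11% = 34.092111%.

34.092111%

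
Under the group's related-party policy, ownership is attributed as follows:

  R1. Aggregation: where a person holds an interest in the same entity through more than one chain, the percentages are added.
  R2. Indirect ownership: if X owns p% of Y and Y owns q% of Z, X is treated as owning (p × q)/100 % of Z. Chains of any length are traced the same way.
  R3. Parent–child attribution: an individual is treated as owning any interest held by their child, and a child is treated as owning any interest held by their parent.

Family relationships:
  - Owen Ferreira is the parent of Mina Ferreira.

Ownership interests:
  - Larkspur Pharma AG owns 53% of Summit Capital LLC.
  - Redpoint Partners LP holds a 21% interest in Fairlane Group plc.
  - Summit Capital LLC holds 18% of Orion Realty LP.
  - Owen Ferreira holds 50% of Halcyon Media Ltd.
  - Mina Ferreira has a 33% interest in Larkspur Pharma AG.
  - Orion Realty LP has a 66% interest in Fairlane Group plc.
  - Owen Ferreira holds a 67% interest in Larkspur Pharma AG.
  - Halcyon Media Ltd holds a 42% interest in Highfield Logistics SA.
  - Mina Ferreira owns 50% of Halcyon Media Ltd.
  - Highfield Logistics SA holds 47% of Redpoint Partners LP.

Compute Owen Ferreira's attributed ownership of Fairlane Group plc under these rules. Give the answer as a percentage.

By parent–child attribution (R3), Owen Ferreira is treated as also owning Mina Ferreira's interest in Larkspur Pharma AG, giving 67% + 33% = 100%.
By parent–child attribution (R3), Owen Ferreira is treated as also owning Mina Ferreira's interest in Halcyon Media Ltd, giving 50% + 50% = 100%.
Chain via Larkspur Pharma AG → Summit Capital LLC → Orion Realty LP (R2): 100% × 53% × 18% × 66% = 6.2964% of Fairlane Group plc.
Chain via Halcyon Media Ltd → Highfield Logistics SA → Redpoint Partners LP (R2): 100% × 42% × 47% × 21% = 4.1454% of Fairlane Group plc.
Aggregating (R1): 6.2964% + 4.1454% = 10.4418%.

10.4418%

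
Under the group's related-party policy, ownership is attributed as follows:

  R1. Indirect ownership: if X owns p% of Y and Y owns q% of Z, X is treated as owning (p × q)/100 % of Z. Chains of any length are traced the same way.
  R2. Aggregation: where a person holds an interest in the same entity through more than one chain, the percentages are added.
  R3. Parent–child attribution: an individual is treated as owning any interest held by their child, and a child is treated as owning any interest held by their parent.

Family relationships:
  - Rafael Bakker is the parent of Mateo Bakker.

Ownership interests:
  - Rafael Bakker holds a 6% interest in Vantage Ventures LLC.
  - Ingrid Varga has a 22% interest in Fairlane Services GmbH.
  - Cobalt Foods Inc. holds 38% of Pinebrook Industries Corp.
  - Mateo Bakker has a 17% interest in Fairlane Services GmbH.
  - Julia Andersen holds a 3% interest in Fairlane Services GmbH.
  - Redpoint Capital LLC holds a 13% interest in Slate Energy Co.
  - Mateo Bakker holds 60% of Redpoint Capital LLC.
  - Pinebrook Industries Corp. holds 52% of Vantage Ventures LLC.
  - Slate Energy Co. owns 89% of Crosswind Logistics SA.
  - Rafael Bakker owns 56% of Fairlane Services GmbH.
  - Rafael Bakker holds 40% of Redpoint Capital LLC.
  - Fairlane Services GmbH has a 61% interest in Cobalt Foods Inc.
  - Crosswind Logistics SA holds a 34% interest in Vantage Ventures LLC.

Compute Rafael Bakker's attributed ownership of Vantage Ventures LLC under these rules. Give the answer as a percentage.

By parent–child attribution (R3), Rafael Bakker is treated as also owning Mateo Bakker's interest in Redpoint Capital LLC, giving 40% + 60% = 100%.
By parent–child attribution (R3), Rafael Bakker is treated as also owning Mateo Bakker's interest in Fairlane Services GmbH, giving 56% + 17% = 73%.
Chain via Redpoint Capital LLC → Slate Energy Co. → Crosswind Logistics SA (R1): 100% × 13% × 89% × 34% = 3.9338% of Vantage Ventures LLC.
Chain via Fairlane Services GmbH → Cobalt Foods Inc. → Pinebrook Industries Corp. (R1): 73% × 61% × 38% × 52% = 8.799128% of Vantage Ventures LLC.
Direct interest in Vantage Ventures LLC: 6%.
Aggregating (R2): 3.9338% + 8.799128% + 6% = 18.732928%.

18.732928%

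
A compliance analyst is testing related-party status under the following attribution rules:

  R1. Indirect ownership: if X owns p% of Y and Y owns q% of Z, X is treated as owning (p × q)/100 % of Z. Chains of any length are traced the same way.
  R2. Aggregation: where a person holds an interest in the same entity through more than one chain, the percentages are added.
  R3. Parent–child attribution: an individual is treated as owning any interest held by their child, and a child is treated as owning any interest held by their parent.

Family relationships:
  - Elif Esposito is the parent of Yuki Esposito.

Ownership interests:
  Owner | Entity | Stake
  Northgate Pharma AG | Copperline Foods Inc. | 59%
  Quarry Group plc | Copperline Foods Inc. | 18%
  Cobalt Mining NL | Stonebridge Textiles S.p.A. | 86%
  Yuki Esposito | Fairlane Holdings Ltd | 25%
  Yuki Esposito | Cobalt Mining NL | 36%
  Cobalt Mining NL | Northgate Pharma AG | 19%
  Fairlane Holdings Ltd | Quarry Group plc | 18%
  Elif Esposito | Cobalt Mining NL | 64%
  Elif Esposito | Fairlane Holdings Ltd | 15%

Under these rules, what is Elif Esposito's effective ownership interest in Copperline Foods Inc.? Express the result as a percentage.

By parent–child attribution (R3), Elif Esposito is treated as also owning Yuki Esposito's interest in Cobalt Mining NL, giving 64% + 36% = 100%.
By parent–child attribution (R3), Elif Esposito is treated as also owning Yuki Esposito's interest in Fairlane Holdings Ltd, giving 15% + 25% = 40%.
Chain via Cobalt Mining NL → Northgate Pharma AG (R1): 100% × 19% × 59% = 11.21% of Copperline Foods Inc.
Chain via Fairlane Holdings Ltd → Quarry Group plc (R1): 40% × 18% × 18% = 1.296% of Copperline Foods Inc.
Aggregating (R2): 11.21% + 1.296% = 12.506%.

12.506%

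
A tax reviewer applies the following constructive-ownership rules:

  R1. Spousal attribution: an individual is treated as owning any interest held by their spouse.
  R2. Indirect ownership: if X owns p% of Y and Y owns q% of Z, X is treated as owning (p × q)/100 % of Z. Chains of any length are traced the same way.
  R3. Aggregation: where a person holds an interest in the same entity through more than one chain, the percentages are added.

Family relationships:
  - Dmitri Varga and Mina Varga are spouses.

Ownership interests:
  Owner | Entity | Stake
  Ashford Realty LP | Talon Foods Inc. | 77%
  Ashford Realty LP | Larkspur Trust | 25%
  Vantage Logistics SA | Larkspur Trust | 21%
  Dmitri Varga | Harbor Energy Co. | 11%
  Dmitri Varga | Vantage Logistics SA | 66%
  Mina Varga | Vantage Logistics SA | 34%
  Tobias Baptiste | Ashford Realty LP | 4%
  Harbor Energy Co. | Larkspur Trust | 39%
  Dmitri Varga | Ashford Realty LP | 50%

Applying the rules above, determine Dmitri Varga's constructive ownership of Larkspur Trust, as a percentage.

37.79%

By spousal attribution (R1), Dmitri Varga is treated as also owning Mina Varga's interest in Vantage Logistics SA, giving 66% + 34% = 100%.
Chain via Vantage Logistics SA (R2): 100% × 21% = 21% of Larkspur Trust.
Chain via Harbor Energy Co. (R2): 11% × 39% = 4.29% of Larkspur Trust.
Chain via Ashford Realty LP (R2): 50% × 25% = 12.5% of Larkspur Trust.
Aggregating (R3): 21% + 4.29% + 12.5% = 37.79%.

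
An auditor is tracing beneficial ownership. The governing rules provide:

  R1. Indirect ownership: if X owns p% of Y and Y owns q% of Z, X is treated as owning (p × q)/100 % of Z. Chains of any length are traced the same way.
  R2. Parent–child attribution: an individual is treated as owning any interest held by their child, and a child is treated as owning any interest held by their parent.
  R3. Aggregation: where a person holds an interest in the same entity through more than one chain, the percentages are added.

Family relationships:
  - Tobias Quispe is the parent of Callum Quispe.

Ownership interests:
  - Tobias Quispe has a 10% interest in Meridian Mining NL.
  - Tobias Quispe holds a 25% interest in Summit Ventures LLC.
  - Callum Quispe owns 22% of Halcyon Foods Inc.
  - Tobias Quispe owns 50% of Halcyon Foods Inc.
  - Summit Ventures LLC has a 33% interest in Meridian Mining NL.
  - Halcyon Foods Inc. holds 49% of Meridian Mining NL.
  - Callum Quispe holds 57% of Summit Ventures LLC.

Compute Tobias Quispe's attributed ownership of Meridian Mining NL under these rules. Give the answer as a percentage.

By parent–child attribution (R2), Tobias Quispe is treated as also owning Callum Quispe's interest in Summit Ventures LLC, giving 25% + 57% = 82%.
By parent–child attribution (R2), Tobias Quispe is treated as also owning Callum Quispe's interest in Halcyon Foods Inc, giving 50% + 22% = 72%.
Chain via Summit Ventures LLC (R1): 82% × 33% = 27.06% of Meridian Mining NL.
Chain via Halcyon Foods Inc. (R1): 72% × 49% = 35.28% of Meridian Mining NL.
Direct interest in Meridian Mining NL: 10%.
Aggregating (R3): 27.06% + 35.28% + 10% = 72.34%.

72.34%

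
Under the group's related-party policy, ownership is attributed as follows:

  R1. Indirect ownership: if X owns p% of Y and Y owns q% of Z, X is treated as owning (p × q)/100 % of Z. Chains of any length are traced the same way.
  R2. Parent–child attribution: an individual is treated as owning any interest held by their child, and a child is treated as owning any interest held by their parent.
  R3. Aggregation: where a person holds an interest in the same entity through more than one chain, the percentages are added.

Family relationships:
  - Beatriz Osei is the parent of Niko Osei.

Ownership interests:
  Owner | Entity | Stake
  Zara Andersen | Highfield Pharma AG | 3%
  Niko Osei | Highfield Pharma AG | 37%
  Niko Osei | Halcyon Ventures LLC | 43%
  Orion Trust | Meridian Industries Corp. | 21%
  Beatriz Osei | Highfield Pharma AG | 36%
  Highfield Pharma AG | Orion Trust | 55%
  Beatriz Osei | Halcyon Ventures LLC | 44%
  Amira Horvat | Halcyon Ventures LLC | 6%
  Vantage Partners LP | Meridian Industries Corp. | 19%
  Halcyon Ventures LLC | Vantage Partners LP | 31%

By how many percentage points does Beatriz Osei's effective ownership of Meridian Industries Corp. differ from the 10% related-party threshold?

By parent–child attribution (R2), Beatriz Osei is treated as also owning Niko Osei's interest in Halcyon Ventures LLC, giving 44% + 43% = 87%.
By parent–child attribution (R2), Beatriz Osei is treated as also owning Niko Osei's interest in Highfield Pharma AG, giving 36% + 37% = 73%.
Chain via Halcyon Ventures LLC → Vantage Partners LP (R1): 87% × 31% × 19% = 5.1243% of Meridian Industries Corp.
Chain via Highfield Pharma AG → Orion Trust (R1): 73% × 55% × 21% = 8.4315% of Meridian Industries Corp.
Aggregating (R3): 5.1243% + 8.4315% = 13.5558%.
13.5558% exceeds the 10% threshold by 3.5558 percentage points.

3.5558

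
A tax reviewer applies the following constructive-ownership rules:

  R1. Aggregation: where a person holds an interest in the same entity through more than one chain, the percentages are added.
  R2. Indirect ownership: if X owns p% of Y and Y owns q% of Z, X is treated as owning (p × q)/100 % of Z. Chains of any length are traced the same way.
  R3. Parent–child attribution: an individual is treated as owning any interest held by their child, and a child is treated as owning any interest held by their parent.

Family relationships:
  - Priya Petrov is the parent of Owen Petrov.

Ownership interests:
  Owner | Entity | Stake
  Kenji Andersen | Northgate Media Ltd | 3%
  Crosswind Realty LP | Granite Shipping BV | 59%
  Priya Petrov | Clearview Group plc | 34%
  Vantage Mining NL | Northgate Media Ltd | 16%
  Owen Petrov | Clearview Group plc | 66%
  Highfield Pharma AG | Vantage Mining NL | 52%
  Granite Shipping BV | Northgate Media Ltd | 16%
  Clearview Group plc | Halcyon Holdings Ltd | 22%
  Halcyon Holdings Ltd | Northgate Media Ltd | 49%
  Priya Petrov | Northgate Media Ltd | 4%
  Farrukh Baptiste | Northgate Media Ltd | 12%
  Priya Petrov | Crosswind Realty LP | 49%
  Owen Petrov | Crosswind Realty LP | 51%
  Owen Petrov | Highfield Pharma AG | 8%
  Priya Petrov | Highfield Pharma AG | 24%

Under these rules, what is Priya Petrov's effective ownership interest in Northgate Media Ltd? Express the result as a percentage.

By parent–child attribution (R3), Priya Petrov is treated as also owning Owen Petrov's interest in Clearview Group plc, giving 34% + 66% = 100%.
By parent–child attribution (R3), Priya Petrov is treated as also owning Owen Petrov's interest in Highfield Pharma AG, giving 24% + 8% = 32%.
By parent–child attribution (R3), Priya Petrov is treated as also owning Owen Petrov's interest in Crosswind Realty LP, giving 49% + 51% = 100%.
Chain via Clearview Group plc → Halcyon Holdings Ltd (R2): 100% × 22% × 49% = 10.78% of Northgate Media Ltd.
Chain via Highfield Pharma AG → Vantage Mining NL (R2): 32% × 52% × 16% = 2.6624% of Northgate Media Ltd.
Chain via Crosswind Realty LP → Granite Shipping BV (R2): 100% × 59% × 16% = 9.44% of Northgate Media Ltd.
Direct interest in Northgate Media Ltd: 4%.
Aggregating (R1): 10.78% + 2.6624% + 9.44% + 4% = 26.8824%.

26.8824%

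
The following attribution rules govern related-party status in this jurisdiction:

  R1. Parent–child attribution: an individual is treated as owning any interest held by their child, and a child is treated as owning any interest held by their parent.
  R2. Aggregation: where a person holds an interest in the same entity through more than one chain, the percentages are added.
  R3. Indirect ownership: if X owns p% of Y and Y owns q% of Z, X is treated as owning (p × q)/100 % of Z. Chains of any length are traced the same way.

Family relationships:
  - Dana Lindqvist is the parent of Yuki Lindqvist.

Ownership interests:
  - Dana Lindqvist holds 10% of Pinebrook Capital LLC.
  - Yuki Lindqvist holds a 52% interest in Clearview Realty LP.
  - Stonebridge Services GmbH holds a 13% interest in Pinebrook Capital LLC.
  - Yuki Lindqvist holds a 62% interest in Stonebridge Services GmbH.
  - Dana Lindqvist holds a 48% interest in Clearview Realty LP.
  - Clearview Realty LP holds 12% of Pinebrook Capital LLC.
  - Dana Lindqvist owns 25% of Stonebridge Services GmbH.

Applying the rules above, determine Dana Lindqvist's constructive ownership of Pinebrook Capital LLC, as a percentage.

By parent–child attribution (R1), Dana Lindqvist is treated as also owning Yuki Lindqvist's interest in Clearview Realty LP, giving 48% + 52% = 100%.
By parent–child attribution (R1), Dana Lindqvist is treated as also owning Yuki Lindqvist's interest in Stonebridge Services GmbH, giving 25% + 62% = 87%.
Chain via Clearview Realty LP (R3): 100% × 12% = 12% of Pinebrook Capital LLC.
Chain via Stonebridge Services GmbH (R3): 87% × 13% = 11.31% of Pinebrook Capital LLC.
Direct interest in Pinebrook Capital LLC: 10%.
Aggregating (R2): 12% + 11.31% + 10% = 33.31%.

33.31%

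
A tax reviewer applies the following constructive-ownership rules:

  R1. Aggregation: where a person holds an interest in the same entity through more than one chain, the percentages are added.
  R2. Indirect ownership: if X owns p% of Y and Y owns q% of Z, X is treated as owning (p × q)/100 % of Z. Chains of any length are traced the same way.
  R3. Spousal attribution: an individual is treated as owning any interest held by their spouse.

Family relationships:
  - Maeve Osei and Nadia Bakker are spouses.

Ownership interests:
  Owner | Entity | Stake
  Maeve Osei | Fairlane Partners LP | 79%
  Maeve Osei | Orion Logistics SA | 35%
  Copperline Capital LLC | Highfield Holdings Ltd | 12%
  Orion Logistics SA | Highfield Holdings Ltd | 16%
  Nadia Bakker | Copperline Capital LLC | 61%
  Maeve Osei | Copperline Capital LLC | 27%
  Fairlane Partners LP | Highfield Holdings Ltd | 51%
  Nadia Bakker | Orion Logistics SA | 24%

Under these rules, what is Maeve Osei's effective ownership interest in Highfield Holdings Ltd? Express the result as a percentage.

60.29%

By spousal attribution (R3), Maeve Osei is treated as also owning Nadia Bakker's interest in Copperline Capital LLC, giving 27% + 61% = 88%.
By spousal attribution (R3), Maeve Osei is treated as also owning Nadia Bakker's interest in Orion Logistics SA, giving 35% + 24% = 59%.
Chain via Fairlane Partners LP (R2): 79% × 51% = 40.29% of Highfield Holdings Ltd.
Chain via Copperline Capital LLC (R2): 88% × 12% = 10.56% of Highfield Holdings Ltd.
Chain via Orion Logistics SA (R2): 59% × 16% = 9.44% of Highfield Holdings Ltd.
Aggregating (R1): 40.29% + 10.56% + 9.44% = 60.29%.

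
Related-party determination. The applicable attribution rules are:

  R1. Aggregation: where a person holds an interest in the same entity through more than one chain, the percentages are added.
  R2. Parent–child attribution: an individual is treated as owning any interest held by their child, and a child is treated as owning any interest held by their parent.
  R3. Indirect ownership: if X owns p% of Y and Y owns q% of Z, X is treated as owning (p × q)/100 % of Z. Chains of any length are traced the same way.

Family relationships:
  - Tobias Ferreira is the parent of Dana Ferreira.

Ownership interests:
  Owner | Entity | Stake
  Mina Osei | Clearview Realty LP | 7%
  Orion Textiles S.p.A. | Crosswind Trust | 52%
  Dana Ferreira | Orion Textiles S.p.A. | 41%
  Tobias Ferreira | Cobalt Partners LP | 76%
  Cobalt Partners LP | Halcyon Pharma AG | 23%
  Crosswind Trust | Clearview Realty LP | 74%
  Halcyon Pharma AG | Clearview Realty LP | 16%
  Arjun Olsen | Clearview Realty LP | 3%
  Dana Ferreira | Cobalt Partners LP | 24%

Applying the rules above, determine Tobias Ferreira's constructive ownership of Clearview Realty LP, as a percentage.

By parent–child attribution (R2), Tobias Ferreira is treated as also owning Dana Ferreira's interest in Cobalt Partners LP, giving 76% + 24% = 100%.
By parent–child attribution (R2), Tobias Ferreira is treated as owning Dana Ferreira's 41% interest in Orion Textiles S.p.A.
Chain via Cobalt Partners LP → Halcyon Pharma AG (R3): 100% × 23% × 16% = 3.68% of Clearview Realty LP.
Chain via Orion Textiles S.p.A. → Crosswind Trust (R3): 41% × 52% × 74% = 15.7768% of Clearview Realty LP.
Aggregating (R1): 3.68% + 15.7768% = 19.4568%.

19.4568%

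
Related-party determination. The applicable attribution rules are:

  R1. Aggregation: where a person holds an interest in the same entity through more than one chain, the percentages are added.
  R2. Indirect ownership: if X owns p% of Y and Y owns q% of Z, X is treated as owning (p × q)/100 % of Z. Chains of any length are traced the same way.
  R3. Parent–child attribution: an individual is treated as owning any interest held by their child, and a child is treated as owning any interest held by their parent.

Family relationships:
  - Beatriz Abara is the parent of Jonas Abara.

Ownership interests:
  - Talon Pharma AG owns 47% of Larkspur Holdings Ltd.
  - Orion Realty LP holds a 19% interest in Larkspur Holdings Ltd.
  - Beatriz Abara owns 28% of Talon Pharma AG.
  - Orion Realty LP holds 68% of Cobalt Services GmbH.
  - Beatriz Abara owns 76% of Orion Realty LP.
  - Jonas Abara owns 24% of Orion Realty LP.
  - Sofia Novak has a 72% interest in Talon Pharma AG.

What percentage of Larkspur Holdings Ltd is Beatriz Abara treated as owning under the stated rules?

32.16%

By parent–child attribution (R3), Beatriz Abara is treated as also owning Jonas Abara's interest in Orion Realty LP, giving 76% + 24% = 100%.
Chain via Orion Realty LP (R2): 100% × 19% = 19% of Larkspur Holdings Ltd.
Chain via Talon Pharma AG (R2): 28% × 47% = 13.16% of Larkspur Holdings Ltd.
Aggregating (R1): 19% + 13.16% = 32.16%.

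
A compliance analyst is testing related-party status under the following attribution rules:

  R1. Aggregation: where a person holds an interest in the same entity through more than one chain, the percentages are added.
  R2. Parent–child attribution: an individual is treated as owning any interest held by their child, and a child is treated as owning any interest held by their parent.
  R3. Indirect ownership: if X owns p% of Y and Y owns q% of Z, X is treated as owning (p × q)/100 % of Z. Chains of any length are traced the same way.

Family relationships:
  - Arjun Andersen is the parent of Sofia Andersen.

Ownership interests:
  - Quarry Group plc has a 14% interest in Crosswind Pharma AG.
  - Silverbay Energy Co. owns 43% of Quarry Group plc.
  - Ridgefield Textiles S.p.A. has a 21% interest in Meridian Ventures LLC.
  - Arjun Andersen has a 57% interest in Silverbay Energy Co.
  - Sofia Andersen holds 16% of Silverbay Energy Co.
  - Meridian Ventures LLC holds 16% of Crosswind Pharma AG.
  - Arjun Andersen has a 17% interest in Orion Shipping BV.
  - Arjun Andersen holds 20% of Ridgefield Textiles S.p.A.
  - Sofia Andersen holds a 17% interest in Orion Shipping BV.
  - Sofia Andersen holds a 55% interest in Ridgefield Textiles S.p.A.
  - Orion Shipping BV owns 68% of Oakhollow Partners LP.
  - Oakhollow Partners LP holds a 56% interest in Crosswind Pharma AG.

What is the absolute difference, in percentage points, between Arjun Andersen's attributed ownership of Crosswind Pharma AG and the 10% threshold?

9.8618

By parent–child attribution (R2), Arjun Andersen is treated as also owning Sofia Andersen's interest in Ridgefield Textiles S.p.A, giving 20% + 55% = 75%.
By parent–child attribution (R2), Arjun Andersen is treated as also owning Sofia Andersen's interest in Orion Shipping BV, giving 17% + 17% = 34%.
By parent–child attribution (R2), Arjun Andersen is treated as also owning Sofia Andersen's interest in Silverbay Energy Co, giving 57% + 16% = 73%.
Chain via Ridgefield Textiles S.p.A. → Meridian Ventures LLC (R3): 75% × 21% × 16% = 2.52% of Crosswind Pharma AG.
Chain via Orion Shipping BV → Oakhollow Partners LP (R3): 34% × 68% × 56% = 12.9472% of Crosswind Pharma AG.
Chain via Silverbay Energy Co. → Quarry Group plc (R3): 73% × 43% × 14% = 4.3946% of Crosswind Pharma AG.
Aggregating (R1): 2.52% + 12.9472% + 4.3946% = 19.8618%.
19.8618% exceeds the 10% threshold by 9.8618 percentage points.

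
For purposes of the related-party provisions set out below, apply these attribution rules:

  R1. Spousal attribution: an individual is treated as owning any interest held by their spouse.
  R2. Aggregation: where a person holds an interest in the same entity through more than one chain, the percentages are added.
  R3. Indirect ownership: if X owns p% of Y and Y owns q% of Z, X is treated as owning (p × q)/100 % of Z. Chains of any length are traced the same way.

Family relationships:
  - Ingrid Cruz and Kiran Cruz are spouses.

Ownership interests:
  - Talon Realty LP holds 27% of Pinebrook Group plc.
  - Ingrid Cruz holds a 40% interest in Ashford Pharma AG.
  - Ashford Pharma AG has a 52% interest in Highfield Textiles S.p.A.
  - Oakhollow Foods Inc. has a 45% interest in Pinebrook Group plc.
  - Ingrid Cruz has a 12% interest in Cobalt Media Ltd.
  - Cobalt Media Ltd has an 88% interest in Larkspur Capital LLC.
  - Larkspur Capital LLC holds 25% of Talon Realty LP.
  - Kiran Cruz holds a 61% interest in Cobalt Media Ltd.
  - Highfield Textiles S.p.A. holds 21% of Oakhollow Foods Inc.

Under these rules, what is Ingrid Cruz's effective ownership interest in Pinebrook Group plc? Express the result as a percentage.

By spousal attribution (R1), Ingrid Cruz is treated as also owning Kiran Cruz's interest in Cobalt Media Ltd, giving 12% + 61% = 73%.
Chain via Cobalt Media Ltd → Larkspur Capital LLC → Talon Realty LP (R3): 73% × 88% × 25% × 27% = 4.3362% of Pinebrook Group plc.
Chain via Ashford Pharma AG → Highfield Textiles S.p.A. → Oakhollow Foods Inc. (R3): 40% × 52% × 21% × 45% = 1.9656% of Pinebrook Group plc.
Aggregating (R2): 4.3362% + 1.9656% = 6.3018%.

6.3018%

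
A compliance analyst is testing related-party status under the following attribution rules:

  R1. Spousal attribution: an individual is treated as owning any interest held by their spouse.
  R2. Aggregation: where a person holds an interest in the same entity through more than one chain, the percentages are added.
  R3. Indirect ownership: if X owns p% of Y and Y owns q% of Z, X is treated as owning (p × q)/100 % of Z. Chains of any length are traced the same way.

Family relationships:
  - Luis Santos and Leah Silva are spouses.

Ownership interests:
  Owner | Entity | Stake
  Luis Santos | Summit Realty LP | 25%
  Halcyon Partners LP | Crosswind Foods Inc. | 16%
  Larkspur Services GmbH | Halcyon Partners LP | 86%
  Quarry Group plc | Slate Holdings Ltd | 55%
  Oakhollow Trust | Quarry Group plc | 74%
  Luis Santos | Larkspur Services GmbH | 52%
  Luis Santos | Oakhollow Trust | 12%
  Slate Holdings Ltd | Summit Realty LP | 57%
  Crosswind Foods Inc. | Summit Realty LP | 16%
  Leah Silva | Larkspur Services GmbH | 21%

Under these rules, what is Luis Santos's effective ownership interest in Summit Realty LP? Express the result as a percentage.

By spousal attribution (R1), Luis Santos is treated as also owning Leah Silva's interest in Larkspur Services GmbH, giving 52% + 21% = 73%.
Chain via Larkspur Services GmbH → Halcyon Partners LP → Crosswind Foods Inc. (R3): 73% × 86% × 16% × 16% = 1.607168% of Summit Realty LP.
Chain via Oakhollow Trust → Quarry Group plc → Slate Holdings Ltd (R3): 12% × 74% × 55% × 57% = 2.78388% of Summit Realty LP.
Direct interest in Summit Realty LP: 25%.
Aggregating (R2): 1.607168% + 2.78388% + 25% = 29.391048%.

29.391048%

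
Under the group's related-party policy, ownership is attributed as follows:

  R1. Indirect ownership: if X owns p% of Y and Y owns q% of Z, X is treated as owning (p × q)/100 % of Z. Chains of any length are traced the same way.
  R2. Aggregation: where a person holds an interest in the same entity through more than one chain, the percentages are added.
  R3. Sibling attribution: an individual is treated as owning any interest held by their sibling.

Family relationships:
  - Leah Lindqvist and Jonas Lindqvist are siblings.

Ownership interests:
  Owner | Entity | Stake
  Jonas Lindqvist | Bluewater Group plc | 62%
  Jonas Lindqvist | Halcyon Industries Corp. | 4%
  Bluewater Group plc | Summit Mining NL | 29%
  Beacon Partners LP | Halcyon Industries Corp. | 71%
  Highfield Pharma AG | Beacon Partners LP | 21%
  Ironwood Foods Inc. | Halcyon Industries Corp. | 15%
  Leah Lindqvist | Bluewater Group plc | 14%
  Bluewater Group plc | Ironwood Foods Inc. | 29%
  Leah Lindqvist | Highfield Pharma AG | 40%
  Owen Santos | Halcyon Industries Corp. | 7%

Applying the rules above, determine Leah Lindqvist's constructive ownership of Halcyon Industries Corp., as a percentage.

By sibling attribution (R3), Leah Lindqvist is treated as also owning Jonas Lindqvist's interest in Bluewater Group plc, giving 14% + 62% = 76%.
By sibling attribution (R3), Leah Lindqvist is treated as owning Jonas Lindqvist's 4% interest in Halcyon Industries Corp.
Chain via Bluewater Group plc → Ironwood Foods Inc. (R1): 76% × 29% × 15% = 3.306% of Halcyon Industries Corp.
Chain via Highfield Pharma AG → Beacon Partners LP (R1): 40% × 21% × 71% = 5.964% of Halcyon Industries Corp.
Direct interest in Halcyon Industries Corp: 4%.
Aggregating (R2): 3.306% + 5.964% + 4% = 13.27%.

13.27%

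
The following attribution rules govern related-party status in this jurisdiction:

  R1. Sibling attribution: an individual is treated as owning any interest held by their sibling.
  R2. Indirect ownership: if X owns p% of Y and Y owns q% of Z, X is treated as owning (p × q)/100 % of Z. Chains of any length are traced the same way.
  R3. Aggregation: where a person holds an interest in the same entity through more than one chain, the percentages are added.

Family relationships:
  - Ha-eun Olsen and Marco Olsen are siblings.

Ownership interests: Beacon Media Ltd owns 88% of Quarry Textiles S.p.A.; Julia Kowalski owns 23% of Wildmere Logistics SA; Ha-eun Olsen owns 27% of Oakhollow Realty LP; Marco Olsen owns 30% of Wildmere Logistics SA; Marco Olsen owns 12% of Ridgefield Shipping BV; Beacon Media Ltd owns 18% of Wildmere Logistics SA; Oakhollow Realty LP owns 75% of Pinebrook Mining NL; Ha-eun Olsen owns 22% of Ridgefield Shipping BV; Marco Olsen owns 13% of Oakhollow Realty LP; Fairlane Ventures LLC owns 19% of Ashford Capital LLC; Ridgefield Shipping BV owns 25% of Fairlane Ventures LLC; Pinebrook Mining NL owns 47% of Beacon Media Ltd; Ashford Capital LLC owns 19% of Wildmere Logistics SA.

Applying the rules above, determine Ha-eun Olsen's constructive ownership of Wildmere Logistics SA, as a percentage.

32.84485%

By sibling attribution (R1), Ha-eun Olsen is treated as also owning Marco Olsen's interest in Oakhollow Realty LP, giving 27% + 13% = 40%.
By sibling attribution (R1), Ha-eun Olsen is treated as also owning Marco Olsen's interest in Ridgefield Shipping BV, giving 22% + 12% = 34%.
By sibling attribution (R1), Ha-eun Olsen is treated as owning Marco Olsen's 30% interest in Wildmere Logistics SA.
Chain via Oakhollow Realty LP → Pinebrook Mining NL → Beacon Media Ltd (R2): 40% × 75% × 47% × 18% = 2.538% of Wildmere Logistics SA.
Chain via Ridgefield Shipping BV → Fairlane Ventures LLC → Ashford Capital LLC (R2): 34% × 25% × 19% × 19% = 0.30685% of Wildmere Logistics SA.
Direct interest in Wildmere Logistics SA: 30%.
Aggregating (R3): 2.538% + 0.30685% + 30% = 32.84485%.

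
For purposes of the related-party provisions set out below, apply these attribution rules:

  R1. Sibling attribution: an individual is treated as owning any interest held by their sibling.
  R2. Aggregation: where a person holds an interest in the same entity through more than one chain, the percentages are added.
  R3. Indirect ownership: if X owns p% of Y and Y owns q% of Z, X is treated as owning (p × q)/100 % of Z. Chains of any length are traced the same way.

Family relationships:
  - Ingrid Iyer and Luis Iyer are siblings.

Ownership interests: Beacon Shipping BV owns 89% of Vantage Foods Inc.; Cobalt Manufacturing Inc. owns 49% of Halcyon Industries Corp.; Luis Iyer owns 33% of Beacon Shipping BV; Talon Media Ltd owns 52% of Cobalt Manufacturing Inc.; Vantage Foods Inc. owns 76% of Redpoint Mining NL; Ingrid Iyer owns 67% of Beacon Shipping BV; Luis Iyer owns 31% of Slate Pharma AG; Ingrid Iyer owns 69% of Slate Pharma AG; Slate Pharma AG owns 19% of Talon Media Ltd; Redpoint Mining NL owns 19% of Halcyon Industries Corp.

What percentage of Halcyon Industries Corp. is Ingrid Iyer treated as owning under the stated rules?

By sibling attribution (R1), Ingrid Iyer is treated as also owning Luis Iyer's interest in Beacon Shipping BV, giving 67% + 33% = 100%.
By sibling attribution (R1), Ingrid Iyer is treated as also owning Luis Iyer's interest in Slate Pharma AG, giving 69% + 31% = 100%.
Chain via Beacon Shipping BV → Vantage Foods Inc. → Redpoint Mining NL (R3): 100% × 89% × 76% × 19% = 12.8516% of Halcyon Industries Corp.
Chain via Slate Pharma AG → Talon Media Ltd → Cobalt Manufacturing Inc. (R3): 100% × 19% × 52% × 49% = 4.8412% of Halcyon Industries Corp.
Aggregating (R2): 12.8516% + 4.8412% = 17.6928%.

17.6928%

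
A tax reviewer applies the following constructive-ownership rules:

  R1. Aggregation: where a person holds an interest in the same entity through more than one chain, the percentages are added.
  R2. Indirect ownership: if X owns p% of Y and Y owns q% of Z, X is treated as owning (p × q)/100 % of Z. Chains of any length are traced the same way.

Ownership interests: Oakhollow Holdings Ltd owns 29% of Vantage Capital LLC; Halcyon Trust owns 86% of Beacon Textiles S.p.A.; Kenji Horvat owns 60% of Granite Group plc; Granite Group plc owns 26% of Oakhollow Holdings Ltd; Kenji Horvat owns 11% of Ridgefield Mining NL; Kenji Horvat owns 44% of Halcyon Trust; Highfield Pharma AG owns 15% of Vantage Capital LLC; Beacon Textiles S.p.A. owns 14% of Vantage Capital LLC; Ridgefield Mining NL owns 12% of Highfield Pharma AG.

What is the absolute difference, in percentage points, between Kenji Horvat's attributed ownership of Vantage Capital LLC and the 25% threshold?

14.9804

Chain via Halcyon Trust → Beacon Textiles S.p.A. (R2): 44% × 86% × 14% = 5.2976% of Vantage Capital LLC.
Chain via Ridgefield Mining NL → Highfield Pharma AG (R2): 11% × 12% × 15% = 0.198% of Vantage Capital LLC.
Chain via Granite Group plc → Oakhollow Holdings Ltd (R2): 60% × 26% × 29% = 4.524% of Vantage Capital LLC.
Aggregating (R1): 5.2976% + 0.198% + 4.524% = 10.0196%.
10.0196% falls short of the 25% threshold by 14.9804 percentage points.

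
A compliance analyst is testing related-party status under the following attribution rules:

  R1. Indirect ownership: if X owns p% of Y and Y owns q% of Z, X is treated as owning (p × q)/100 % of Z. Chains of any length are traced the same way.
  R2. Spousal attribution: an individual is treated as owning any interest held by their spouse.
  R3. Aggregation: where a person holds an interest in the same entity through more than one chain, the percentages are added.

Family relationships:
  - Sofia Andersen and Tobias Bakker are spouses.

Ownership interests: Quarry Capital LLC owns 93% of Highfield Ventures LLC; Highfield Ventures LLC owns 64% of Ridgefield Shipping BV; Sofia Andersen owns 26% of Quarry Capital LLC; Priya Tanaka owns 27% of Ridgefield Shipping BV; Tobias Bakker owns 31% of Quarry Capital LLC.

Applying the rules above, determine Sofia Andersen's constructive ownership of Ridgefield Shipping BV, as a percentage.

33.9264%

By spousal attribution (R2), Sofia Andersen is treated as also owning Tobias Bakker's interest in Quarry Capital LLC, giving 26% + 31% = 57%.
Chain via Quarry Capital LLC → Highfield Ventures LLC (R1): 57% × 93% × 64% = 33.9264% of Ridgefield Shipping BV.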